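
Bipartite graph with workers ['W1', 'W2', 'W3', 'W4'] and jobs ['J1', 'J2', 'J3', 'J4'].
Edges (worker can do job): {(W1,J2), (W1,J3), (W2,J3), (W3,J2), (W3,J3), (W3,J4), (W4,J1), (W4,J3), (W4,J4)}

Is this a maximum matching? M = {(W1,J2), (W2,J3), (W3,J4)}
No, size 3 is not maximum

Proposed matching has size 3.
Maximum matching size for this graph: 4.

This is NOT maximum - can be improved to size 4.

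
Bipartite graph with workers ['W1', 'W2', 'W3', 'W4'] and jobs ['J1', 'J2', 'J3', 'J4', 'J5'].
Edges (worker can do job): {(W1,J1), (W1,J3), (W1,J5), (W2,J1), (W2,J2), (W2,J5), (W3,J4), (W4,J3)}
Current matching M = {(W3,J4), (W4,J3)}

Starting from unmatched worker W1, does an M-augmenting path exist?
Yes: W1 → J1

An M-augmenting path alternates non-matching / matching edges, starting and ending at unmatched vertices.
Path: W1 → J1
(J1 is unmatched in M, so the path is augmenting.)
Flipping edges along this path would increase |M| from 2 to 3.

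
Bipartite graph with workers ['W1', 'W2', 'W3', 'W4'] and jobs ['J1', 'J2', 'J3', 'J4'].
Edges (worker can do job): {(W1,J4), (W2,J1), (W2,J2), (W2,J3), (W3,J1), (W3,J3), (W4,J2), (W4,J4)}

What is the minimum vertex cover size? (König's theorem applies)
Minimum vertex cover size = 4

By König's theorem: in bipartite graphs,
min vertex cover = max matching = 4

Maximum matching has size 4, so minimum vertex cover also has size 4.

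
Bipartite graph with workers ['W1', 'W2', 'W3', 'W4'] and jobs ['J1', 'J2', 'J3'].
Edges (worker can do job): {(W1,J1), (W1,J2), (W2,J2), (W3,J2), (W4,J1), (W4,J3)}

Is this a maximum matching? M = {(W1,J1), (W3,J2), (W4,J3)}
Yes, size 3 is maximum

Proposed matching has size 3.
Maximum matching size for this graph: 3.

This is a maximum matching.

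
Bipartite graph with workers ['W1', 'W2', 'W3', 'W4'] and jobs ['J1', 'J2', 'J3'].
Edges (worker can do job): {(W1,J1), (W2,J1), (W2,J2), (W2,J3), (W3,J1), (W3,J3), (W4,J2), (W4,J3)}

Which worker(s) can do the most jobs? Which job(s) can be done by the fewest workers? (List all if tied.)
Most versatile: W2 (3 jobs); Least covered: J2 (2 workers)

Worker degrees (jobs they can do): W1:1, W2:3, W3:2, W4:2
Job degrees (workers who can do it): J1:3, J2:2, J3:3

Maximum worker degree is 3, achieved by: W2
Minimum job degree is 2, achieved by: J2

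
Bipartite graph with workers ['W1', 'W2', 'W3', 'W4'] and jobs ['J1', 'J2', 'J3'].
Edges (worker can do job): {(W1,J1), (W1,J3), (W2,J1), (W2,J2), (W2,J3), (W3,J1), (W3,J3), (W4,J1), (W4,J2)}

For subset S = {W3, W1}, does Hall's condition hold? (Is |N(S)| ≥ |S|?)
Yes: |N(S)| = 2, |S| = 2

Subset S = {W3, W1}
Neighbors N(S) = {J1, J3}

|N(S)| = 2, |S| = 2
Hall's condition: |N(S)| ≥ |S| is satisfied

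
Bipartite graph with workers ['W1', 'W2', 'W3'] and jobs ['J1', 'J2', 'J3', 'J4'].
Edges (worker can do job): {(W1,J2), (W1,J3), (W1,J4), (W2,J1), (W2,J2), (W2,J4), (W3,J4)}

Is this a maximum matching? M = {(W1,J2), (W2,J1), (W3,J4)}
Yes, size 3 is maximum

Proposed matching has size 3.
Maximum matching size for this graph: 3.

This is a maximum matching.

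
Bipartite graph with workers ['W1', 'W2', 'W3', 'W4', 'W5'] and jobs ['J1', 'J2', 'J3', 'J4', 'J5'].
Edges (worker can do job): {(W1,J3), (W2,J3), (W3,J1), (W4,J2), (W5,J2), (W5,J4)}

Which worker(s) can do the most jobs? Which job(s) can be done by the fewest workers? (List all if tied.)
Most versatile: W5 (2 jobs); Least covered: J5 (0 workers)

Worker degrees (jobs they can do): W1:1, W2:1, W3:1, W4:1, W5:2
Job degrees (workers who can do it): J1:1, J2:2, J3:2, J4:1, J5:0

Maximum worker degree is 2, achieved by: W5
Minimum job degree is 0, achieved by: J5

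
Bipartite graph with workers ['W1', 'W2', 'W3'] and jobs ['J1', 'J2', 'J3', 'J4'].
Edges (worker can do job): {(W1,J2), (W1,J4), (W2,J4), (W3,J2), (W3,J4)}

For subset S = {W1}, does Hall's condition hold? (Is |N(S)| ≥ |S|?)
Yes: |N(S)| = 2, |S| = 1

Subset S = {W1}
Neighbors N(S) = {J2, J4}

|N(S)| = 2, |S| = 1
Hall's condition: |N(S)| ≥ |S| is satisfied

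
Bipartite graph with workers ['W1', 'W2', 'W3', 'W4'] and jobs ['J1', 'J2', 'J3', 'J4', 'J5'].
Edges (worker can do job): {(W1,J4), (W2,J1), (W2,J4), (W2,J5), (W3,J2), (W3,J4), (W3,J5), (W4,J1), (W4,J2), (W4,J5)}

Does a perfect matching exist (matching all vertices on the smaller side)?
Yes, perfect matching exists (size 4)

Perfect matching: {(W1,J4), (W2,J5), (W3,J2), (W4,J1)}
All 4 vertices on the smaller side are matched.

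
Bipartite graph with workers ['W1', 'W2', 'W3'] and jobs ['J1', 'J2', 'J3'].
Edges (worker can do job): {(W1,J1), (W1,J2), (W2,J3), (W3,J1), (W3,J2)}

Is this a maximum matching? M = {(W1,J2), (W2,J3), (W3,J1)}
Yes, size 3 is maximum

Proposed matching has size 3.
Maximum matching size for this graph: 3.

This is a maximum matching.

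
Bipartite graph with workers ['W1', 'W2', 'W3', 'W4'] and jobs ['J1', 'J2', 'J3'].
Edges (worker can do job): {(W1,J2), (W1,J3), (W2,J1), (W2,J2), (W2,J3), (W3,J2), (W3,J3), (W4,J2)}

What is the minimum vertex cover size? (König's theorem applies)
Minimum vertex cover size = 3

By König's theorem: in bipartite graphs,
min vertex cover = max matching = 3

Maximum matching has size 3, so minimum vertex cover also has size 3.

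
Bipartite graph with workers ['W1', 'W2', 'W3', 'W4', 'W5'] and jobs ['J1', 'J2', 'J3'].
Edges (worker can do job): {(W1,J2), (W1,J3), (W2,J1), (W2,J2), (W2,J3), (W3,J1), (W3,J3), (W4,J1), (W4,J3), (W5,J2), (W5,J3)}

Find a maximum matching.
Matching: {(W1,J2), (W3,J1), (W5,J3)}

Maximum matching (size 3):
  W1 → J2
  W3 → J1
  W5 → J3

Each worker is assigned to at most one job, and each job to at most one worker.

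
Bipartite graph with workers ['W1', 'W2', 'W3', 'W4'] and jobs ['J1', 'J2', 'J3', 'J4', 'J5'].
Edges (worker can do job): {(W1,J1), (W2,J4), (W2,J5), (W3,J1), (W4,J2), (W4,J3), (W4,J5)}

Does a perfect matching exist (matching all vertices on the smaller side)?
No, maximum matching has size 3 < 4

Maximum matching has size 3, need 4 for perfect matching.
Unmatched workers: ['W1']
Unmatched jobs: ['J3', 'J2']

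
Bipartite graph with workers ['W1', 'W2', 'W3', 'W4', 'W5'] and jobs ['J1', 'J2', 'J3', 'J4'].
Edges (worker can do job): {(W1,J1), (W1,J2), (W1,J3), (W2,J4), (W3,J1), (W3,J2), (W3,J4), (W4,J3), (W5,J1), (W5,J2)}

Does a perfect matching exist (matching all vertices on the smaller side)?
Yes, perfect matching exists (size 4)

Perfect matching: {(W2,J4), (W3,J1), (W4,J3), (W5,J2)}
All 4 vertices on the smaller side are matched.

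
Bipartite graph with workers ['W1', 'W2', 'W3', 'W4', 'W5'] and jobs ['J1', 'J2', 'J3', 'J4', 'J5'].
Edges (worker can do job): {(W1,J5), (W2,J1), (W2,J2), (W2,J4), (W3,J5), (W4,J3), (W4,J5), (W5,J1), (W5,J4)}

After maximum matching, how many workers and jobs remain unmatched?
Unmatched: 1 workers, 1 jobs

Maximum matching size: 4
Workers: 5 total, 4 matched, 1 unmatched
Jobs: 5 total, 4 matched, 1 unmatched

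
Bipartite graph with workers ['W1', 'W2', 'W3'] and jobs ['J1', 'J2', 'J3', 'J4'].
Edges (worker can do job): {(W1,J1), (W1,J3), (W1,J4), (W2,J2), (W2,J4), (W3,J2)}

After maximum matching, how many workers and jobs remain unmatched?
Unmatched: 0 workers, 1 jobs

Maximum matching size: 3
Workers: 3 total, 3 matched, 0 unmatched
Jobs: 4 total, 3 matched, 1 unmatched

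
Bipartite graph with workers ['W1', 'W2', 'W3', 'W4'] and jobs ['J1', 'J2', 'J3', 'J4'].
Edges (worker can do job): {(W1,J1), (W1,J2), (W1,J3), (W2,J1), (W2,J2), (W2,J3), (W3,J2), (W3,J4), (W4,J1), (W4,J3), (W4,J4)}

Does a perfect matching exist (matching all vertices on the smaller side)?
Yes, perfect matching exists (size 4)

Perfect matching: {(W1,J3), (W2,J1), (W3,J2), (W4,J4)}
All 4 vertices on the smaller side are matched.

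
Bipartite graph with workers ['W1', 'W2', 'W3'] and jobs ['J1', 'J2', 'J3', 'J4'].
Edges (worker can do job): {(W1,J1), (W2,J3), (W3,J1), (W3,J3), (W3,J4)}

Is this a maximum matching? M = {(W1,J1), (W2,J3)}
No, size 2 is not maximum

Proposed matching has size 2.
Maximum matching size for this graph: 3.

This is NOT maximum - can be improved to size 3.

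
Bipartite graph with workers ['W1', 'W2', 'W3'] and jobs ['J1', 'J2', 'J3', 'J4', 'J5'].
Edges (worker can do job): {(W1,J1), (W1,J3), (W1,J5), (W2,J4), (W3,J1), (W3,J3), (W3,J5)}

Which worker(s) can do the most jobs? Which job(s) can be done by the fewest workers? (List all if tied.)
Most versatile: W1, W3 (3 jobs); Least covered: J2 (0 workers)

Worker degrees (jobs they can do): W1:3, W2:1, W3:3
Job degrees (workers who can do it): J1:2, J2:0, J3:2, J4:1, J5:2

Maximum worker degree is 3, achieved by: W1, W3
Minimum job degree is 0, achieved by: J2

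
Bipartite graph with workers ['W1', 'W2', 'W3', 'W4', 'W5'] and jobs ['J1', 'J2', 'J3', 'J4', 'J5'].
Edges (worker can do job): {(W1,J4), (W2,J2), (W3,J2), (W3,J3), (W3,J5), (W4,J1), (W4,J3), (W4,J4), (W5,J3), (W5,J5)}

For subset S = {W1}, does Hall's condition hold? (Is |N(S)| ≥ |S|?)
Yes: |N(S)| = 1, |S| = 1

Subset S = {W1}
Neighbors N(S) = {J4}

|N(S)| = 1, |S| = 1
Hall's condition: |N(S)| ≥ |S| is satisfied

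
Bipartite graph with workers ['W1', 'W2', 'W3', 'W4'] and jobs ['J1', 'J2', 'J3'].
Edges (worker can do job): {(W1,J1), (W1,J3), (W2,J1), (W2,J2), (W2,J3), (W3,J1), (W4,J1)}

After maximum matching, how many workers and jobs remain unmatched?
Unmatched: 1 workers, 0 jobs

Maximum matching size: 3
Workers: 4 total, 3 matched, 1 unmatched
Jobs: 3 total, 3 matched, 0 unmatched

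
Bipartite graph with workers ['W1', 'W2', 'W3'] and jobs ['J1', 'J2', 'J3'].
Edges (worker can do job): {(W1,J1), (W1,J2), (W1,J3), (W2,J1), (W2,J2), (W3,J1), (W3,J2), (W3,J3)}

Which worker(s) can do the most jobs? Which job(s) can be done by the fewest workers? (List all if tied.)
Most versatile: W1, W3 (3 jobs); Least covered: J3 (2 workers)

Worker degrees (jobs they can do): W1:3, W2:2, W3:3
Job degrees (workers who can do it): J1:3, J2:3, J3:2

Maximum worker degree is 3, achieved by: W1, W3
Minimum job degree is 2, achieved by: J3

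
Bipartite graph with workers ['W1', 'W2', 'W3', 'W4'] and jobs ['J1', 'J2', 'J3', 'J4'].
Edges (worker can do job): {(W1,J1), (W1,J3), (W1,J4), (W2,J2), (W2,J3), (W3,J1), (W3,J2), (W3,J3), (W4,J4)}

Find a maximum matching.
Matching: {(W1,J1), (W2,J2), (W3,J3), (W4,J4)}

Maximum matching (size 4):
  W1 → J1
  W2 → J2
  W3 → J3
  W4 → J4

Each worker is assigned to at most one job, and each job to at most one worker.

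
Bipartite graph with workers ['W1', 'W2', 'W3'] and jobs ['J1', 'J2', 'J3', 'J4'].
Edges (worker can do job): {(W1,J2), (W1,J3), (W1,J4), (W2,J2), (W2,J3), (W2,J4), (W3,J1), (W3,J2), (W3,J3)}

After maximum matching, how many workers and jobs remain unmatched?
Unmatched: 0 workers, 1 jobs

Maximum matching size: 3
Workers: 3 total, 3 matched, 0 unmatched
Jobs: 4 total, 3 matched, 1 unmatched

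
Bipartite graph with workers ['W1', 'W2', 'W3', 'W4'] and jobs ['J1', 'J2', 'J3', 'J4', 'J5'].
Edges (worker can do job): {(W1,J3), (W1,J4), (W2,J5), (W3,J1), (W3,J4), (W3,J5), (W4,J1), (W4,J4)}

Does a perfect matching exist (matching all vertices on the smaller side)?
Yes, perfect matching exists (size 4)

Perfect matching: {(W1,J3), (W2,J5), (W3,J1), (W4,J4)}
All 4 vertices on the smaller side are matched.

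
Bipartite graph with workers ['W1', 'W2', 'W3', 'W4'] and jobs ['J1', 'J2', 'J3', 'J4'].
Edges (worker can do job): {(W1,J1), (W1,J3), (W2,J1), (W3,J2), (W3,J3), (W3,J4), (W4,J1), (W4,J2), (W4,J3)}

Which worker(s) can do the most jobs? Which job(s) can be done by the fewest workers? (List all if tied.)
Most versatile: W3, W4 (3 jobs); Least covered: J4 (1 workers)

Worker degrees (jobs they can do): W1:2, W2:1, W3:3, W4:3
Job degrees (workers who can do it): J1:3, J2:2, J3:3, J4:1

Maximum worker degree is 3, achieved by: W3, W4
Minimum job degree is 1, achieved by: J4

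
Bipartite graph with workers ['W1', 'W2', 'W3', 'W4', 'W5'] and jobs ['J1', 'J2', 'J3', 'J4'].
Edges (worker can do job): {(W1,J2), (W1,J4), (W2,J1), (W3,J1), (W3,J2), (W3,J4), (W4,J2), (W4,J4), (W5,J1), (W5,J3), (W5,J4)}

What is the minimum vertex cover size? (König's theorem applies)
Minimum vertex cover size = 4

By König's theorem: in bipartite graphs,
min vertex cover = max matching = 4

Maximum matching has size 4, so minimum vertex cover also has size 4.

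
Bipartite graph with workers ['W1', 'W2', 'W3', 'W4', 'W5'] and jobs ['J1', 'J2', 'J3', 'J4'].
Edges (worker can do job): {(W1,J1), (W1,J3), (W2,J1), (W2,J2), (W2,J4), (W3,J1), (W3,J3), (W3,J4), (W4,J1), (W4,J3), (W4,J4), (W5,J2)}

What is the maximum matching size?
Maximum matching size = 4

Maximum matching: {(W2,J4), (W3,J1), (W4,J3), (W5,J2)}
Size: 4

This assigns 4 workers to 4 distinct jobs.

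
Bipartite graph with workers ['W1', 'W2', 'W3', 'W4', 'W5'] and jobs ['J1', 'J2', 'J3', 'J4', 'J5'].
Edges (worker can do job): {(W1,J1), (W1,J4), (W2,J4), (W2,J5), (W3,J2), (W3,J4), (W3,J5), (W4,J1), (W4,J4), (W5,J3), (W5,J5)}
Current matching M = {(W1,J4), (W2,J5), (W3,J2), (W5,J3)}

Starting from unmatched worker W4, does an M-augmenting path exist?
Yes: W4 → J4 → W1 → J1

An M-augmenting path alternates non-matching / matching edges, starting and ending at unmatched vertices.
Path: W4 → J4 → W1 → J1
(J1 is unmatched in M, so the path is augmenting.)
Flipping edges along this path would increase |M| from 4 to 5.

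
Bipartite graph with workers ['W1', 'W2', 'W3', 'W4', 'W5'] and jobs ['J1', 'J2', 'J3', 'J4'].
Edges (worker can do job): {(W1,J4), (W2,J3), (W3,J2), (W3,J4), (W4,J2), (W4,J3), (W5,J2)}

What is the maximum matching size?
Maximum matching size = 3

Maximum matching: {(W3,J4), (W4,J3), (W5,J2)}
Size: 3

This assigns 3 workers to 3 distinct jobs.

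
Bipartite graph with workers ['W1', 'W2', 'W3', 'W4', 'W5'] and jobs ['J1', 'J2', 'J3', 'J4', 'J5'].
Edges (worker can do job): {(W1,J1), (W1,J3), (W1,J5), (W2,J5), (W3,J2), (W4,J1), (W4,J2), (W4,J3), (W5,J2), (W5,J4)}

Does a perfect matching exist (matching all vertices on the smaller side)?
Yes, perfect matching exists (size 5)

Perfect matching: {(W1,J1), (W2,J5), (W3,J2), (W4,J3), (W5,J4)}
All 5 vertices on the smaller side are matched.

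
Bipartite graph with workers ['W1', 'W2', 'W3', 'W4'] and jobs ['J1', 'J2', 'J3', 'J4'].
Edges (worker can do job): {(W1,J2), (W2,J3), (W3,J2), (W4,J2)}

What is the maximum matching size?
Maximum matching size = 2

Maximum matching: {(W2,J3), (W4,J2)}
Size: 2

This assigns 2 workers to 2 distinct jobs.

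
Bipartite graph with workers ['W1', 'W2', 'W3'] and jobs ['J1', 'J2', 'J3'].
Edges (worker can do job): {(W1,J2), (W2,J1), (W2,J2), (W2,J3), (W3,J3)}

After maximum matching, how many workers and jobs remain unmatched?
Unmatched: 0 workers, 0 jobs

Maximum matching size: 3
Workers: 3 total, 3 matched, 0 unmatched
Jobs: 3 total, 3 matched, 0 unmatched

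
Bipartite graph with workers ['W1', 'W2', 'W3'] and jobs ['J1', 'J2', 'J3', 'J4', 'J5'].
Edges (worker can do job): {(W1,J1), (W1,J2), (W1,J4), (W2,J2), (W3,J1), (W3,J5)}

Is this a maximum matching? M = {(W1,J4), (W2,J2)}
No, size 2 is not maximum

Proposed matching has size 2.
Maximum matching size for this graph: 3.

This is NOT maximum - can be improved to size 3.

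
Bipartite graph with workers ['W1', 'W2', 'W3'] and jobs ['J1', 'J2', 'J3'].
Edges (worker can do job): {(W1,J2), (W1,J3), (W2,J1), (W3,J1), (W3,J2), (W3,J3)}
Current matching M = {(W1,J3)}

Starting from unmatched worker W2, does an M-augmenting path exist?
Yes: W2 → J1

An M-augmenting path alternates non-matching / matching edges, starting and ending at unmatched vertices.
Path: W2 → J1
(J1 is unmatched in M, so the path is augmenting.)
Flipping edges along this path would increase |M| from 1 to 2.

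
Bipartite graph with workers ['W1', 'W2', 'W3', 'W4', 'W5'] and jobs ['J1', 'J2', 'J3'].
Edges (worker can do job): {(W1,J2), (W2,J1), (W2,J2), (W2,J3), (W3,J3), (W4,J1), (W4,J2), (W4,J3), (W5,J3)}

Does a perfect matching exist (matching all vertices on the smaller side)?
Yes, perfect matching exists (size 3)

Perfect matching: {(W2,J1), (W3,J3), (W4,J2)}
All 3 vertices on the smaller side are matched.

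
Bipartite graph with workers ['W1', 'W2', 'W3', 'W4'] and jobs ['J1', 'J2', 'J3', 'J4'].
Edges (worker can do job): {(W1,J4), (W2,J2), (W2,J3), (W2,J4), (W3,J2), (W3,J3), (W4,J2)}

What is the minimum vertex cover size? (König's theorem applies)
Minimum vertex cover size = 3

By König's theorem: in bipartite graphs,
min vertex cover = max matching = 3

Maximum matching has size 3, so minimum vertex cover also has size 3.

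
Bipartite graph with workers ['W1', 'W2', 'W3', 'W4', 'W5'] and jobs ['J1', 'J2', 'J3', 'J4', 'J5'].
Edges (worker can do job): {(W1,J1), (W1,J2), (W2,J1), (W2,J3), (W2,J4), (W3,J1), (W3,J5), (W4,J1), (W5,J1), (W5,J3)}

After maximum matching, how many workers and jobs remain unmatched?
Unmatched: 0 workers, 0 jobs

Maximum matching size: 5
Workers: 5 total, 5 matched, 0 unmatched
Jobs: 5 total, 5 matched, 0 unmatched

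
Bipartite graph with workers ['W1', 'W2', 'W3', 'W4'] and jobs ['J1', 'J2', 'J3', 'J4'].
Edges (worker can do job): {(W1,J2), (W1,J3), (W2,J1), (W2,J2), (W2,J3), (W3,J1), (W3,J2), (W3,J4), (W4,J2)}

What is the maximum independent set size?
Maximum independent set = 4

By König's theorem:
- Min vertex cover = Max matching = 4
- Max independent set = Total vertices - Min vertex cover
- Max independent set = 8 - 4 = 4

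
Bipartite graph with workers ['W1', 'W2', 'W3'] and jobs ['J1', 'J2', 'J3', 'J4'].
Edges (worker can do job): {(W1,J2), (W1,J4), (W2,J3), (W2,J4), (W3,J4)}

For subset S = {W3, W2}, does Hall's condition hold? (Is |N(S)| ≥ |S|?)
Yes: |N(S)| = 2, |S| = 2

Subset S = {W3, W2}
Neighbors N(S) = {J3, J4}

|N(S)| = 2, |S| = 2
Hall's condition: |N(S)| ≥ |S| is satisfied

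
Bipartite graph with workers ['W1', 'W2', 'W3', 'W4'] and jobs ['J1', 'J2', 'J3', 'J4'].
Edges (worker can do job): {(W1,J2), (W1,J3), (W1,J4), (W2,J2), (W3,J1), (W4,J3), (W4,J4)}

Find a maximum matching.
Matching: {(W1,J3), (W2,J2), (W3,J1), (W4,J4)}

Maximum matching (size 4):
  W1 → J3
  W2 → J2
  W3 → J1
  W4 → J4

Each worker is assigned to at most one job, and each job to at most one worker.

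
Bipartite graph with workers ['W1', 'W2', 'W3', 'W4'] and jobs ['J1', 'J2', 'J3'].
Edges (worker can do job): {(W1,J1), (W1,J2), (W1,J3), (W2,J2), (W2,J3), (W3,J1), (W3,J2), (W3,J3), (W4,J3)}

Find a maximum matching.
Matching: {(W1,J1), (W3,J2), (W4,J3)}

Maximum matching (size 3):
  W1 → J1
  W3 → J2
  W4 → J3

Each worker is assigned to at most one job, and each job to at most one worker.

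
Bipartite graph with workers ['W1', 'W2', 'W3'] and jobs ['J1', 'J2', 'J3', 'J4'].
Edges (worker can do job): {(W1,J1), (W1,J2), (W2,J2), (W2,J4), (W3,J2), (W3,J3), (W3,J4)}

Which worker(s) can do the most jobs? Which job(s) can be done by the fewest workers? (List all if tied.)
Most versatile: W3 (3 jobs); Least covered: J1, J3 (1 workers)

Worker degrees (jobs they can do): W1:2, W2:2, W3:3
Job degrees (workers who can do it): J1:1, J2:3, J3:1, J4:2

Maximum worker degree is 3, achieved by: W3
Minimum job degree is 1, achieved by: J1, J3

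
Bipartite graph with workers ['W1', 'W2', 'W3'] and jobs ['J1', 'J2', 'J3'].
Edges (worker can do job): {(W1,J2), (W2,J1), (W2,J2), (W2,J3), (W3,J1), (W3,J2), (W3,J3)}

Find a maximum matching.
Matching: {(W1,J2), (W2,J3), (W3,J1)}

Maximum matching (size 3):
  W1 → J2
  W2 → J3
  W3 → J1

Each worker is assigned to at most one job, and each job to at most one worker.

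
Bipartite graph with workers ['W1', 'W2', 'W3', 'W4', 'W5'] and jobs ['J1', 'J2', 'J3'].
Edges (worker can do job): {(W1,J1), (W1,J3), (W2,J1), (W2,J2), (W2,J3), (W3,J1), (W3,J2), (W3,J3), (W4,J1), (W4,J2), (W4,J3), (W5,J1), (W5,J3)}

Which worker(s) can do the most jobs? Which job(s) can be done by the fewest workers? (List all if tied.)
Most versatile: W2, W3, W4 (3 jobs); Least covered: J2 (3 workers)

Worker degrees (jobs they can do): W1:2, W2:3, W3:3, W4:3, W5:2
Job degrees (workers who can do it): J1:5, J2:3, J3:5

Maximum worker degree is 3, achieved by: W2, W3, W4
Minimum job degree is 3, achieved by: J2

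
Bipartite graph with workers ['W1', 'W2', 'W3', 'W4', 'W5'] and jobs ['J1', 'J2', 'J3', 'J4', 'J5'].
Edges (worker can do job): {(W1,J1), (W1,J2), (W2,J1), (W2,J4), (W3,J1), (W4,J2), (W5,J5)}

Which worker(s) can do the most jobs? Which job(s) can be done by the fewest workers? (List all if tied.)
Most versatile: W1, W2 (2 jobs); Least covered: J3 (0 workers)

Worker degrees (jobs they can do): W1:2, W2:2, W3:1, W4:1, W5:1
Job degrees (workers who can do it): J1:3, J2:2, J3:0, J4:1, J5:1

Maximum worker degree is 2, achieved by: W1, W2
Minimum job degree is 0, achieved by: J3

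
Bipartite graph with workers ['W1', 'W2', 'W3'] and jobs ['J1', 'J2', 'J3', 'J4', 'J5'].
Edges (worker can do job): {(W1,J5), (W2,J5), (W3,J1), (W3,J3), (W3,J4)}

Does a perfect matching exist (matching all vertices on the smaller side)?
No, maximum matching has size 2 < 3

Maximum matching has size 2, need 3 for perfect matching.
Unmatched workers: ['W2']
Unmatched jobs: ['J3', 'J2', 'J4']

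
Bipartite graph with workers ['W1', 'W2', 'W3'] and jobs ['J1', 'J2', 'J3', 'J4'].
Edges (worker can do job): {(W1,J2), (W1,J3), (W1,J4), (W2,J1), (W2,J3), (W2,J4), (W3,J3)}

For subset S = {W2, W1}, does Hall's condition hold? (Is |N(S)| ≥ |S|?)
Yes: |N(S)| = 4, |S| = 2

Subset S = {W2, W1}
Neighbors N(S) = {J1, J2, J3, J4}

|N(S)| = 4, |S| = 2
Hall's condition: |N(S)| ≥ |S| is satisfied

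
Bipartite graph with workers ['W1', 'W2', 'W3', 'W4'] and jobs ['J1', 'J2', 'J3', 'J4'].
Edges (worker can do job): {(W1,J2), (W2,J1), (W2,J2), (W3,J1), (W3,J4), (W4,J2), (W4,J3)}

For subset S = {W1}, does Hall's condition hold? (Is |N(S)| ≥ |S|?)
Yes: |N(S)| = 1, |S| = 1

Subset S = {W1}
Neighbors N(S) = {J2}

|N(S)| = 1, |S| = 1
Hall's condition: |N(S)| ≥ |S| is satisfied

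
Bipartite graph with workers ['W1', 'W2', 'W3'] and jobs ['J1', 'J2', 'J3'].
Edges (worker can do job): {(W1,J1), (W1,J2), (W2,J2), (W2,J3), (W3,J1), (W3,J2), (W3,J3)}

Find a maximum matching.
Matching: {(W1,J1), (W2,J3), (W3,J2)}

Maximum matching (size 3):
  W1 → J1
  W2 → J3
  W3 → J2

Each worker is assigned to at most one job, and each job to at most one worker.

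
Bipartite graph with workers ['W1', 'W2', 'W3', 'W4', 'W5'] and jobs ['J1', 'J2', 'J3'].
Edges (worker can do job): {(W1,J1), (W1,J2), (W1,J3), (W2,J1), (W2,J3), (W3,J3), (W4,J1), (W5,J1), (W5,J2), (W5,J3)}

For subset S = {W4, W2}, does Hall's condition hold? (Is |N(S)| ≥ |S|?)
Yes: |N(S)| = 2, |S| = 2

Subset S = {W4, W2}
Neighbors N(S) = {J1, J3}

|N(S)| = 2, |S| = 2
Hall's condition: |N(S)| ≥ |S| is satisfied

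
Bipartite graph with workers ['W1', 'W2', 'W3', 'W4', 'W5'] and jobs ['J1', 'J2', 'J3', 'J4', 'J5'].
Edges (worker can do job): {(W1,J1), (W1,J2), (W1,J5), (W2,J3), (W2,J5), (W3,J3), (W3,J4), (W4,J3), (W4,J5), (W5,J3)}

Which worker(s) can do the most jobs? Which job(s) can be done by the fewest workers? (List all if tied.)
Most versatile: W1 (3 jobs); Least covered: J1, J2, J4 (1 workers)

Worker degrees (jobs they can do): W1:3, W2:2, W3:2, W4:2, W5:1
Job degrees (workers who can do it): J1:1, J2:1, J3:4, J4:1, J5:3

Maximum worker degree is 3, achieved by: W1
Minimum job degree is 1, achieved by: J1, J2, J4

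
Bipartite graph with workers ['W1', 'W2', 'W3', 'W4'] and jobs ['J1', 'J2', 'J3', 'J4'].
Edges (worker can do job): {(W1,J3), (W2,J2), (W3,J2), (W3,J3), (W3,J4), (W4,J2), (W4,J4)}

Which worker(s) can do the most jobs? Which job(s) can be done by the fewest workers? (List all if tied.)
Most versatile: W3 (3 jobs); Least covered: J1 (0 workers)

Worker degrees (jobs they can do): W1:1, W2:1, W3:3, W4:2
Job degrees (workers who can do it): J1:0, J2:3, J3:2, J4:2

Maximum worker degree is 3, achieved by: W3
Minimum job degree is 0, achieved by: J1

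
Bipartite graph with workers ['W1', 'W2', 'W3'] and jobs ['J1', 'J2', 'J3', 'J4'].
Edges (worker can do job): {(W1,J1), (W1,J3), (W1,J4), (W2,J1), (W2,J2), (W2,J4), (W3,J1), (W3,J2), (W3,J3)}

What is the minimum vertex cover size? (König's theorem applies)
Minimum vertex cover size = 3

By König's theorem: in bipartite graphs,
min vertex cover = max matching = 3

Maximum matching has size 3, so minimum vertex cover also has size 3.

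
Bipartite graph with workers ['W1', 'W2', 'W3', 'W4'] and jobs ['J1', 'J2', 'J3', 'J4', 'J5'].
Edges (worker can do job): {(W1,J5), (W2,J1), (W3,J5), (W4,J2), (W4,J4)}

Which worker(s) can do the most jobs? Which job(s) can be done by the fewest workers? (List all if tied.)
Most versatile: W4 (2 jobs); Least covered: J3 (0 workers)

Worker degrees (jobs they can do): W1:1, W2:1, W3:1, W4:2
Job degrees (workers who can do it): J1:1, J2:1, J3:0, J4:1, J5:2

Maximum worker degree is 2, achieved by: W4
Minimum job degree is 0, achieved by: J3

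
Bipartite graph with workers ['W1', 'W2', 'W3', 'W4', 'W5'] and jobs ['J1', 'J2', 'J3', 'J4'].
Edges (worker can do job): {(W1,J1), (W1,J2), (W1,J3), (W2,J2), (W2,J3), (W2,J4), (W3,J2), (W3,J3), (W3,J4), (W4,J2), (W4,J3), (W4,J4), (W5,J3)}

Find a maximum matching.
Matching: {(W1,J1), (W2,J4), (W3,J3), (W4,J2)}

Maximum matching (size 4):
  W1 → J1
  W2 → J4
  W3 → J3
  W4 → J2

Each worker is assigned to at most one job, and each job to at most one worker.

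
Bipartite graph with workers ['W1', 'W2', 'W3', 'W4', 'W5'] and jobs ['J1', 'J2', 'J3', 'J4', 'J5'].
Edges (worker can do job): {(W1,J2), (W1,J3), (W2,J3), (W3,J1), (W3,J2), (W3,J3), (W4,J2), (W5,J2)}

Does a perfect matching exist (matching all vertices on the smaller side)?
No, maximum matching has size 3 < 5

Maximum matching has size 3, need 5 for perfect matching.
Unmatched workers: ['W4', 'W2']
Unmatched jobs: ['J5', 'J4']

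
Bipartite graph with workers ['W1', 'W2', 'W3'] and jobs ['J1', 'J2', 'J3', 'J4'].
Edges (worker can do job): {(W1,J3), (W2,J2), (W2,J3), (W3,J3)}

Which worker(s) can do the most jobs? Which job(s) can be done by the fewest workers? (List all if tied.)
Most versatile: W2 (2 jobs); Least covered: J1, J4 (0 workers)

Worker degrees (jobs they can do): W1:1, W2:2, W3:1
Job degrees (workers who can do it): J1:0, J2:1, J3:3, J4:0

Maximum worker degree is 2, achieved by: W2
Minimum job degree is 0, achieved by: J1, J4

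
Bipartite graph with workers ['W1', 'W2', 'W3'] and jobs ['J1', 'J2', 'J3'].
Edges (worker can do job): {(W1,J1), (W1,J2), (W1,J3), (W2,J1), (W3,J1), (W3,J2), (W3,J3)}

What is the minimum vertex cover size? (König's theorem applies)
Minimum vertex cover size = 3

By König's theorem: in bipartite graphs,
min vertex cover = max matching = 3

Maximum matching has size 3, so minimum vertex cover also has size 3.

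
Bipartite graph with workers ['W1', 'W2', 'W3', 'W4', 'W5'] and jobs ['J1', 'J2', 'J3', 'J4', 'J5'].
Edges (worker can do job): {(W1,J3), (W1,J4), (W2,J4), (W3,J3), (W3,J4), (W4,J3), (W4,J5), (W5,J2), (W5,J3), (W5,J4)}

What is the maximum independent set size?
Maximum independent set = 6

By König's theorem:
- Min vertex cover = Max matching = 4
- Max independent set = Total vertices - Min vertex cover
- Max independent set = 10 - 4 = 6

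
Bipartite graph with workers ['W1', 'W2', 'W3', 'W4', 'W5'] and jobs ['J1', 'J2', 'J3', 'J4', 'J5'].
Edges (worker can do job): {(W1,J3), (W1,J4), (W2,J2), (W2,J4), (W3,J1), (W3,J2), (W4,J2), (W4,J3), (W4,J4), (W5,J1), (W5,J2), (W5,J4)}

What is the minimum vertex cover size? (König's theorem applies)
Minimum vertex cover size = 4

By König's theorem: in bipartite graphs,
min vertex cover = max matching = 4

Maximum matching has size 4, so minimum vertex cover also has size 4.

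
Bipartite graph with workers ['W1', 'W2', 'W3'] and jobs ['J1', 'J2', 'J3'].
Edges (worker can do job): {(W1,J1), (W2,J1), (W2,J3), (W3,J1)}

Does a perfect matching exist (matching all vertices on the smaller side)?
No, maximum matching has size 2 < 3

Maximum matching has size 2, need 3 for perfect matching.
Unmatched workers: ['W1']
Unmatched jobs: ['J2']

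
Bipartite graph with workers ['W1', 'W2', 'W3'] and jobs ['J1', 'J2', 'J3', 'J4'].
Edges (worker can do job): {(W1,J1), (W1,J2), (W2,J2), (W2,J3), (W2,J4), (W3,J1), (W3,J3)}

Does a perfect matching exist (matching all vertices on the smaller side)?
Yes, perfect matching exists (size 3)

Perfect matching: {(W1,J2), (W2,J4), (W3,J1)}
All 3 vertices on the smaller side are matched.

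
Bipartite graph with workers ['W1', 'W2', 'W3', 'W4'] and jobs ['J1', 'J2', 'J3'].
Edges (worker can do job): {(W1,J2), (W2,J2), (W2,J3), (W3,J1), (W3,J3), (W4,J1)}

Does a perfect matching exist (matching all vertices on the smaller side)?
Yes, perfect matching exists (size 3)

Perfect matching: {(W1,J2), (W3,J3), (W4,J1)}
All 3 vertices on the smaller side are matched.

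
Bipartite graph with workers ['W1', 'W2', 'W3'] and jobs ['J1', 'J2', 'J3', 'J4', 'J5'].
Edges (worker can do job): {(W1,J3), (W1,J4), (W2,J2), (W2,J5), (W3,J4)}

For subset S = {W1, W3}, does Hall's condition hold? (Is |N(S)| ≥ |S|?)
Yes: |N(S)| = 2, |S| = 2

Subset S = {W1, W3}
Neighbors N(S) = {J3, J4}

|N(S)| = 2, |S| = 2
Hall's condition: |N(S)| ≥ |S| is satisfied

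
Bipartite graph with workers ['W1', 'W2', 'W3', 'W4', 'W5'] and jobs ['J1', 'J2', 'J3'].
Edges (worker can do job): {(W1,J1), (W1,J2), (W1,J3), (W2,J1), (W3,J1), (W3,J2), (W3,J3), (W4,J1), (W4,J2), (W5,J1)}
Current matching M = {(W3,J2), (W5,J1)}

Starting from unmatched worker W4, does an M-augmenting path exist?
Yes: W4 → J2 → W3 → J3

An M-augmenting path alternates non-matching / matching edges, starting and ending at unmatched vertices.
Path: W4 → J2 → W3 → J3
(J3 is unmatched in M, so the path is augmenting.)
Flipping edges along this path would increase |M| from 2 to 3.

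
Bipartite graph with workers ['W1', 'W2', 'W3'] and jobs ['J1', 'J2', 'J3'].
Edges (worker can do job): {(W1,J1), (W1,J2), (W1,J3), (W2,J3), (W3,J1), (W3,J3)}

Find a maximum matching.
Matching: {(W1,J2), (W2,J3), (W3,J1)}

Maximum matching (size 3):
  W1 → J2
  W2 → J3
  W3 → J1

Each worker is assigned to at most one job, and each job to at most one worker.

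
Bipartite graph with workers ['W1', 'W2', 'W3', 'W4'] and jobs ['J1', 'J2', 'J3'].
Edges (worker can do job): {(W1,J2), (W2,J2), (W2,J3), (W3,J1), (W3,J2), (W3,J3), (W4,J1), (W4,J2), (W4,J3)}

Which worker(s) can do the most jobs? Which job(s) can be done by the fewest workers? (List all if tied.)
Most versatile: W3, W4 (3 jobs); Least covered: J1 (2 workers)

Worker degrees (jobs they can do): W1:1, W2:2, W3:3, W4:3
Job degrees (workers who can do it): J1:2, J2:4, J3:3

Maximum worker degree is 3, achieved by: W3, W4
Minimum job degree is 2, achieved by: J1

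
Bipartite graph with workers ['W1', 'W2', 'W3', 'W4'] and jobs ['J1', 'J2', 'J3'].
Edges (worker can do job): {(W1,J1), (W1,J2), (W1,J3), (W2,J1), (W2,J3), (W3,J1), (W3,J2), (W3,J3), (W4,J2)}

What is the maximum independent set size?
Maximum independent set = 4

By König's theorem:
- Min vertex cover = Max matching = 3
- Max independent set = Total vertices - Min vertex cover
- Max independent set = 7 - 3 = 4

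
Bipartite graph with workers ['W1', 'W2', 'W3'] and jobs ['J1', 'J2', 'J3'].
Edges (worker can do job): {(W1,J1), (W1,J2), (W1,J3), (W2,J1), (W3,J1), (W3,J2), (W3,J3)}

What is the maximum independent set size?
Maximum independent set = 3

By König's theorem:
- Min vertex cover = Max matching = 3
- Max independent set = Total vertices - Min vertex cover
- Max independent set = 6 - 3 = 3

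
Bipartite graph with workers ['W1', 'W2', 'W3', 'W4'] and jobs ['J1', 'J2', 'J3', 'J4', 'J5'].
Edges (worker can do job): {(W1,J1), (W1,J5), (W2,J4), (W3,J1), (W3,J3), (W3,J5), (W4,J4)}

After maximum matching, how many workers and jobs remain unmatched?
Unmatched: 1 workers, 2 jobs

Maximum matching size: 3
Workers: 4 total, 3 matched, 1 unmatched
Jobs: 5 total, 3 matched, 2 unmatched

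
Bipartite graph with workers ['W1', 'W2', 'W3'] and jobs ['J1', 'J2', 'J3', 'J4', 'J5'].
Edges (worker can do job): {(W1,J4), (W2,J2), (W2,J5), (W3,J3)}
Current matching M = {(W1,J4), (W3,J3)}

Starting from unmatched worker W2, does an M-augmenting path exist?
Yes: W2 → J2

An M-augmenting path alternates non-matching / matching edges, starting and ending at unmatched vertices.
Path: W2 → J2
(J2 is unmatched in M, so the path is augmenting.)
Flipping edges along this path would increase |M| from 2 to 3.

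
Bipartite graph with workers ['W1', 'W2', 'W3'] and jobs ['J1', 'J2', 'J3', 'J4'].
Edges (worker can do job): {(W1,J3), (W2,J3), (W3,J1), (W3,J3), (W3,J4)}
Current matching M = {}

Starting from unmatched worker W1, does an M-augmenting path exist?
Yes: W1 → J3

An M-augmenting path alternates non-matching / matching edges, starting and ending at unmatched vertices.
Path: W1 → J3
(J3 is unmatched in M, so the path is augmenting.)
Flipping edges along this path would increase |M| from 0 to 1.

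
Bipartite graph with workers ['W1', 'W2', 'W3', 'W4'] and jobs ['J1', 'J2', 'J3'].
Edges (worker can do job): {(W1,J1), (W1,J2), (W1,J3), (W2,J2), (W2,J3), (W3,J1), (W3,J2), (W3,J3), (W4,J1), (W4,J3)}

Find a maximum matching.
Matching: {(W1,J3), (W3,J2), (W4,J1)}

Maximum matching (size 3):
  W1 → J3
  W3 → J2
  W4 → J1

Each worker is assigned to at most one job, and each job to at most one worker.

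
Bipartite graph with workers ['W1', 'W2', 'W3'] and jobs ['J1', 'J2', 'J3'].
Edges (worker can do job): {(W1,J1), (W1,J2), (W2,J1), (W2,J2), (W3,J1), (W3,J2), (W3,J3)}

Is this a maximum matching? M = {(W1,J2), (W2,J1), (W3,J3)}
Yes, size 3 is maximum

Proposed matching has size 3.
Maximum matching size for this graph: 3.

This is a maximum matching.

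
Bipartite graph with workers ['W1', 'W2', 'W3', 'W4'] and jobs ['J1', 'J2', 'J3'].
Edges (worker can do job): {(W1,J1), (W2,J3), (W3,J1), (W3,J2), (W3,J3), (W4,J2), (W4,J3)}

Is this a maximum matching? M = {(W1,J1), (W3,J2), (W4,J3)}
Yes, size 3 is maximum

Proposed matching has size 3.
Maximum matching size for this graph: 3.

This is a maximum matching.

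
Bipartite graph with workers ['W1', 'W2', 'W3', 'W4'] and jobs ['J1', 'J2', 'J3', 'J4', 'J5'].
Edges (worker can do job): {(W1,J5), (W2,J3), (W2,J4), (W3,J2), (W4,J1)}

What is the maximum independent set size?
Maximum independent set = 5

By König's theorem:
- Min vertex cover = Max matching = 4
- Max independent set = Total vertices - Min vertex cover
- Max independent set = 9 - 4 = 5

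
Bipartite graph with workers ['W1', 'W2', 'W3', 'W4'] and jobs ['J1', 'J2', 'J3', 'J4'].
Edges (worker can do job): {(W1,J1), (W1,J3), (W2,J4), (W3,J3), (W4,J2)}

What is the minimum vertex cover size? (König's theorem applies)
Minimum vertex cover size = 4

By König's theorem: in bipartite graphs,
min vertex cover = max matching = 4

Maximum matching has size 4, so minimum vertex cover also has size 4.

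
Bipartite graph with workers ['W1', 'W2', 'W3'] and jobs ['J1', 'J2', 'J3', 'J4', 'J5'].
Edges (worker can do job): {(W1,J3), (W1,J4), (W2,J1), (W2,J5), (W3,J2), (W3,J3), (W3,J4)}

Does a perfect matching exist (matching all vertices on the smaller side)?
Yes, perfect matching exists (size 3)

Perfect matching: {(W1,J3), (W2,J1), (W3,J4)}
All 3 vertices on the smaller side are matched.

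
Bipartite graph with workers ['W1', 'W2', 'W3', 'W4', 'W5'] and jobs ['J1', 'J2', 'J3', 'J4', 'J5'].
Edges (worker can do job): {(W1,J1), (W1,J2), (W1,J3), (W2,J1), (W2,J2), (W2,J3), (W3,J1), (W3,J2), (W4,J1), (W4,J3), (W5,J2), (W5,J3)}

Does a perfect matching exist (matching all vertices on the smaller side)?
No, maximum matching has size 3 < 5

Maximum matching has size 3, need 5 for perfect matching.
Unmatched workers: ['W1', 'W2']
Unmatched jobs: ['J5', 'J4']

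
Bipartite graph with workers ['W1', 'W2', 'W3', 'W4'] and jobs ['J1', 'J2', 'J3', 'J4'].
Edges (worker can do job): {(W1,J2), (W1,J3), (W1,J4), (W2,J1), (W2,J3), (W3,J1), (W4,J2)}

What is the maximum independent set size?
Maximum independent set = 4

By König's theorem:
- Min vertex cover = Max matching = 4
- Max independent set = Total vertices - Min vertex cover
- Max independent set = 8 - 4 = 4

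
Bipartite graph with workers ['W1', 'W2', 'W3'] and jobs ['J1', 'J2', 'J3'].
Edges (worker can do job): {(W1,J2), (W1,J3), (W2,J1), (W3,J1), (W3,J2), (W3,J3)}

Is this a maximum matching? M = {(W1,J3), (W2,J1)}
No, size 2 is not maximum

Proposed matching has size 2.
Maximum matching size for this graph: 3.

This is NOT maximum - can be improved to size 3.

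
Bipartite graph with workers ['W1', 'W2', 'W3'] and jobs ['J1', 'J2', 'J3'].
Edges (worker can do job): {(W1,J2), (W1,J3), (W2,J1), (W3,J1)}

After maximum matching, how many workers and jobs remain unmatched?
Unmatched: 1 workers, 1 jobs

Maximum matching size: 2
Workers: 3 total, 2 matched, 1 unmatched
Jobs: 3 total, 2 matched, 1 unmatched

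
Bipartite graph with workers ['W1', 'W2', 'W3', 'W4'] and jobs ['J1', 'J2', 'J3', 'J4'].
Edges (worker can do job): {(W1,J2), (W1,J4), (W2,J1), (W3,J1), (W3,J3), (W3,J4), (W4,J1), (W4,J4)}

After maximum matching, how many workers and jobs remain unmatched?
Unmatched: 0 workers, 0 jobs

Maximum matching size: 4
Workers: 4 total, 4 matched, 0 unmatched
Jobs: 4 total, 4 matched, 0 unmatched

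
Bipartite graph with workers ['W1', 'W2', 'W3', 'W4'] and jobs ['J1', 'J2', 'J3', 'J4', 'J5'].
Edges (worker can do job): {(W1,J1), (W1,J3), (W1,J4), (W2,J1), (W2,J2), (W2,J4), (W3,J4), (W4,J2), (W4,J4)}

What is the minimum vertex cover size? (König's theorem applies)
Minimum vertex cover size = 4

By König's theorem: in bipartite graphs,
min vertex cover = max matching = 4

Maximum matching has size 4, so minimum vertex cover also has size 4.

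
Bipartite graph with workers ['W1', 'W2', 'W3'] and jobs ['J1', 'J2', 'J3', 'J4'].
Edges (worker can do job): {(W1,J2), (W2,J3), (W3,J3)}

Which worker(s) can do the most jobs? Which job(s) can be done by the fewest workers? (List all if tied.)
Most versatile: W1, W2, W3 (1 jobs); Least covered: J1, J4 (0 workers)

Worker degrees (jobs they can do): W1:1, W2:1, W3:1
Job degrees (workers who can do it): J1:0, J2:1, J3:2, J4:0

Maximum worker degree is 1, achieved by: W1, W2, W3
Minimum job degree is 0, achieved by: J1, J4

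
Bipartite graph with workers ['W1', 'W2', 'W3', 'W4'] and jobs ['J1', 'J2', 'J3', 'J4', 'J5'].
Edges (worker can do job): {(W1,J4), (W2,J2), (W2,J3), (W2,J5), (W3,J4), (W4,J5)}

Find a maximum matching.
Matching: {(W2,J2), (W3,J4), (W4,J5)}

Maximum matching (size 3):
  W2 → J2
  W3 → J4
  W4 → J5

Each worker is assigned to at most one job, and each job to at most one worker.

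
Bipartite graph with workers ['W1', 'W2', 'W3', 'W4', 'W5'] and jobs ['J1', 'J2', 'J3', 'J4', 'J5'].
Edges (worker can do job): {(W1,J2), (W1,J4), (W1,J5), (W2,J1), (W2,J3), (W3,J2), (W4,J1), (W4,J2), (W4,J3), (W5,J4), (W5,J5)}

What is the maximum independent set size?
Maximum independent set = 5

By König's theorem:
- Min vertex cover = Max matching = 5
- Max independent set = Total vertices - Min vertex cover
- Max independent set = 10 - 5 = 5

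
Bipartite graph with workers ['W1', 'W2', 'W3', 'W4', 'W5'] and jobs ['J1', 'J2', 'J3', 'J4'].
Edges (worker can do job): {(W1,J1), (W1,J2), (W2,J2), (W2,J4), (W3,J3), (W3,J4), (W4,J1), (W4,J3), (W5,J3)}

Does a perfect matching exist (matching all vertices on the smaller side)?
Yes, perfect matching exists (size 4)

Perfect matching: {(W1,J2), (W2,J4), (W3,J3), (W4,J1)}
All 4 vertices on the smaller side are matched.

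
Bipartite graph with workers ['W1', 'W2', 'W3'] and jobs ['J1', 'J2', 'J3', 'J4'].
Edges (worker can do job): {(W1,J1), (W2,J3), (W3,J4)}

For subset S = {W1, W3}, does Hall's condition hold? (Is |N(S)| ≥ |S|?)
Yes: |N(S)| = 2, |S| = 2

Subset S = {W1, W3}
Neighbors N(S) = {J1, J4}

|N(S)| = 2, |S| = 2
Hall's condition: |N(S)| ≥ |S| is satisfied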